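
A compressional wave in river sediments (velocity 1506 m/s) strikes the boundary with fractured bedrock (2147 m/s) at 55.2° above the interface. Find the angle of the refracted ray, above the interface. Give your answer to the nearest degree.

36°

Convert to the normal: θ₁ = 90° − 55.2° = 34.8°.
sin θ₁/V₁ = sin θ₂/V₂ ⇒ sin θ₂ = 2147·sin 34.8°/1506 = 2147·0.5707/1506 = 0.8136.
θ₂ = arcsin 0.8136 = 54.45° from the normal.
From the interface: 90° − 54.45° = 35.55°.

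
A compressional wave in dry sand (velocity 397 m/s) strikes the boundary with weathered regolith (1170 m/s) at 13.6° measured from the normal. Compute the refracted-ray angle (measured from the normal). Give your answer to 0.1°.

43.9°

sin θ₁/V₁ = sin θ₂/V₂ ⇒ sin θ₂ = 1170·sin 13.6°/397 = 1170·0.2351/397 = 0.6930.
θ₂ = arcsin 0.6930 = 43.87° from the normal.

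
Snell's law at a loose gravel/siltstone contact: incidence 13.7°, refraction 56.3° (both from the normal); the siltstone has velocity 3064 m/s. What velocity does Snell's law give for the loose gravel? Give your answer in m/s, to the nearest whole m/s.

872 m/s

sin 13.7° = 0.2368; sin 56.3° = 0.8320.
V₁ = V₂·(sin θ₁/sin θ₂) = 3064·(0.2368/0.8320) = 872.25 m/s.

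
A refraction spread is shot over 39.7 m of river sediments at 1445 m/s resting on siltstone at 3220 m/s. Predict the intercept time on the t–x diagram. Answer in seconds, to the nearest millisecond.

θ_c = arcsin(V₁/V₂) = arcsin(1445/3220) = 26.66°; cos θ_c = 0.8937.
tᵢ = 2h·cos θ_c / V₁ = 2·39.7·0.8937 / 1445 = 0.04910 s.

0.049 s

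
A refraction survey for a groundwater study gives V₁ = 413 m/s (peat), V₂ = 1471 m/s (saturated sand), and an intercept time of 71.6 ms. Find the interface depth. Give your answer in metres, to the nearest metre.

15 m

h = tᵢ·V₁·V₂ / (2·√(V₂²−V₁²)).
√(V₂²−V₁²) = √(1471² − 413²) = 1411.8 m/s.
h = 0.0716 s × 413 × 1471 / (2 × 1411.8) = 15.41 m.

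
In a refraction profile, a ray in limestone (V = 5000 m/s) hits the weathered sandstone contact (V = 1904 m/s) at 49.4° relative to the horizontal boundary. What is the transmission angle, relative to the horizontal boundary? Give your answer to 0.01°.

Angle from the normal: 90° − 49.4° = 40.6°.
Snell's law: sin θ₂ = (V₂/V₁)·sin θ₁ = (1904/5000)·sin 40.6° = 0.2478.
θ₂ = sin⁻¹(0.2478) = 14.35° (from vertical).
From the interface: 90° − 14.35° = 75.65°.

75.65°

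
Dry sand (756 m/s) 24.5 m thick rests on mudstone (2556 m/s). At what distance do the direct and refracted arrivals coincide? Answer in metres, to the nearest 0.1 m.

θ_c = arcsin(756/2556) = 17.20°, so cos θ_c = 0.9553 and tᵢ = 2h cos θ_c/V₁ = 0.0619 s.
At crossover x/V₁ = x/V₂ + tᵢ ⇒ x = tᵢ/(1/V₁ − 1/V₂) = 0.06191/(1.3228e-03 − 3.9124e-04) = 66.47 m.

66.5 m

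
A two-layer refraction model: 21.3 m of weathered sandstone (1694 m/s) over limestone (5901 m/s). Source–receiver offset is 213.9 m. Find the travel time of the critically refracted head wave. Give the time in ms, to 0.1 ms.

θ_c = arcsin(V₁/V₂) = arcsin(1694/5901) = 16.68°, cos θ_c = 0.9579.
Intercept time tᵢ = 2h cos θ_c / V₁ = 2·21.3·0.9579/1694 = 0.02409 s.
t = x/V₂ + tᵢ = 213.9/5901 + 0.02409 = 0.06034 s.

60.3 ms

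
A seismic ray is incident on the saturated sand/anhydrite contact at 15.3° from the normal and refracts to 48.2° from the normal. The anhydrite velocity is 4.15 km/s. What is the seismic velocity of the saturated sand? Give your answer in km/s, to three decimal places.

Snell's law: sin 15.3°/V₁ = sin 48.2°/V₂.
V₁ = V₂·sin 15.3°/sin 48.2° = 4.15 × 0.3540 = 1.469 km/s.

1.469 km/s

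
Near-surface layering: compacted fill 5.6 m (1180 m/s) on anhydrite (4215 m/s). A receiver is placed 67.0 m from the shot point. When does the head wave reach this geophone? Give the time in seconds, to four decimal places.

θ_c = arcsin(V₁/V₂) = arcsin(1180/4215) = 16.26°, cos θ_c = 0.9600.
Intercept time tᵢ = 2h cos θ_c / V₁ = 2·5.6·0.9600/1180 = 0.00911 s.
t = x/V₂ + tᵢ = 67.0/4215 + 0.00911 = 0.02501 s.

0.0250 s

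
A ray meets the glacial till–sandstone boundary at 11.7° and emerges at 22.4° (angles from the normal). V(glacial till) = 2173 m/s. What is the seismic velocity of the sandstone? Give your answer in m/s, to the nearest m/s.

sin 11.7° = 0.2028; sin 22.4° = 0.3811.
V₂ = V₁·(sin θ₂/sin θ₁) = 2173·(0.3811/0.2028) = 4083.42 m/s.

4083 m/s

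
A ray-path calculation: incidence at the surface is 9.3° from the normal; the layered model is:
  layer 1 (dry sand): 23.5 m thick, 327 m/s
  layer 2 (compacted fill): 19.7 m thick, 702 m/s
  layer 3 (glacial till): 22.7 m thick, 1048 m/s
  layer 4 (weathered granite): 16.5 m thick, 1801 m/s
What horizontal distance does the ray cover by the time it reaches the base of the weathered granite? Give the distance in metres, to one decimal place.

Ray parameter p = sin 9.3° / 327 m/s = 4.9420e-04 s/m.
Layer 1: θ = 9.30°; offset = 23.5·tan 9.30° = 3.848 m.
Layer 2: sin θ = p·702 = 0.3469 → θ = 20.30°; offset = 19.7·tan 20.30° = 7.287 m.
Layer 3: sin θ = p·1048 = 0.5179 → θ = 31.19°; offset = 22.7·tan 31.19° = 13.744 m.
Layer 4: sin θ = p·1801 = 0.8901 → θ = 62.88°; offset = 16.5·tan 62.88° = 32.217 m.
Summing the layer offsets gives 57.096 m.

57.1 m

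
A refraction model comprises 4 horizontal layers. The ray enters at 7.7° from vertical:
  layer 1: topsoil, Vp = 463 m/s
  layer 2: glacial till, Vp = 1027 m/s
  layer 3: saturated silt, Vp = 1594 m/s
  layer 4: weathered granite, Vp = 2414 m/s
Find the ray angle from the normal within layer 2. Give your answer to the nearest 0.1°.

Ray parameter p = sin 7.7° / 463 = 2.8939e-04 s/m.
sin θ_2 = p·V_2 = 2.8939e-04 × 1027 = 0.2972.
θ_2 = arcsin 0.2972 = 17.29°.

17.3°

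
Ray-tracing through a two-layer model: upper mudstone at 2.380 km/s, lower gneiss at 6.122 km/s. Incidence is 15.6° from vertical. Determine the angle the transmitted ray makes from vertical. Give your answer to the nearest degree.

44°

sin θ₁/V₁ = sin θ₂/V₂ ⇒ sin θ₂ = 6.122·sin 15.6°/2.380 = 6.122·0.2689/2.380 = 0.6917.
θ₂ = sin⁻¹(0.6917) = 43.77° (from vertical).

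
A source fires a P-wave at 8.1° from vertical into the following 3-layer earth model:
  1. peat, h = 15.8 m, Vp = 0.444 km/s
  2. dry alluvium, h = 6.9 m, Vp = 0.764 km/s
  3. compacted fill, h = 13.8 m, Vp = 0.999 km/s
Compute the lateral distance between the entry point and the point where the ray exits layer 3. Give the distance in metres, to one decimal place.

Apply Snell's law at each interface; in layer i the horizontal offset is hᵢ·tan θᵢ.
Layer 1: θ = 8.10°; offset = 15.8·tan 8.10° = 2.249 m.
Layer 2: sin θ = 0.764·sin 8.1°/0.444 = 0.2425, θ = 14.03°; offset = 6.9·tan 14.03° = 1.724 m.
Layer 3: sin θ = 0.999·sin 8.1°/0.444 = 0.3170, θ = 18.48°; offset = 13.8·tan 18.48° = 4.613 m.
Total horizontal offset = 8.586 m.

8.6 m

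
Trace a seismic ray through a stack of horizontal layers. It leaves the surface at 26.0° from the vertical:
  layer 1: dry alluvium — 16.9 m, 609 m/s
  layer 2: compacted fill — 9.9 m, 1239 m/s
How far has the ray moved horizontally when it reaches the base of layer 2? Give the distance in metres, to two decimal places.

27.76 m

Apply Snell's law at each interface; in layer i the horizontal offset is hᵢ·tan θᵢ.
Layer 1: θ = 26.00°; offset = 16.9·tan 26.00° = 8.2427 m.
Layer 2: sin θ = 1239·sin 26.0°/609 = 0.8919, θ = 63.11°; offset = 9.9·tan 63.11° = 19.5205 m.
Summing the layer offsets gives 27.7632 m.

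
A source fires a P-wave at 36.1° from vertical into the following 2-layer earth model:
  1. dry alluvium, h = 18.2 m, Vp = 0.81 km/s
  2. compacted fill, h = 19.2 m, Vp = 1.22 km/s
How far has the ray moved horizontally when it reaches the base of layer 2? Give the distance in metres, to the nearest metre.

50 m

p = sin θ₁/V₁ = sin 36.1°/0.81 = 7.2740e-01 s/km is conserved through the stack.
Layer 1: θ = 36.10°; offset = 18.2·tan 36.10° = 13.272 m.
Layer 2: sin θ = p·1.22 = 0.8874 → θ = 62.55°; offset = 19.2·tan 62.55° = 36.965 m.
Summing the layer offsets gives 50.237 m.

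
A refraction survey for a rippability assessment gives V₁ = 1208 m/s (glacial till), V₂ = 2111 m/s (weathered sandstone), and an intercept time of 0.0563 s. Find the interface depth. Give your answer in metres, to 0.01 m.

h = tᵢ·V₁·V₂ / (2·√(V₂²−V₁²)).
√(V₂²−V₁²) = √(2111² − 1208²) = 1731.2 m/s.
h = 0.0563 s × 1208 × 2111 / (2 × 1731.2) = 41.47 m.

41.47 m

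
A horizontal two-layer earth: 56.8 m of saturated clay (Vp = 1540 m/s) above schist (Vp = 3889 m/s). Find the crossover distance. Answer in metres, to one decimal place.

172.7 m

θ_c = arcsin(1540/3889) = 23.33°, so cos θ_c = 0.9183 and tᵢ = 2h cos θ_c/V₁ = 0.0677 s.
At crossover x/V₁ = x/V₂ + tᵢ ⇒ x = tᵢ/(1/V₁ − 1/V₂) = 0.06774/(6.4935e-04 − 2.5714e-04) = 172.70 m.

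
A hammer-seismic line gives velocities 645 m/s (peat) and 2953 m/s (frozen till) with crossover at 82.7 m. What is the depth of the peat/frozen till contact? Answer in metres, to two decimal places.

x_cross = 2h·√((V₂+V₁)/(V₂−V₁)) → h = x_cross / (2·√((V₂+V₁)/(V₂−V₁))).
√((V₂+V₁)/(V₂−V₁)) = √((2953+645)/(2953−645)) = 1.2486.
h = 82.7 / (2·1.2486) = 33.12 m.

33.12 m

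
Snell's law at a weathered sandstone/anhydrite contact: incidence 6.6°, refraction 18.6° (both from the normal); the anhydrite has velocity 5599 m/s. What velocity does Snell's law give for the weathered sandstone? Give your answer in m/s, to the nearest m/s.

2018 m/s

sin 6.6° = 0.1149; sin 18.6° = 0.3190.
V₁ = V₂·(sin θ₁/sin θ₂) = 5599·(0.1149/0.3190) = 2017.60 m/s.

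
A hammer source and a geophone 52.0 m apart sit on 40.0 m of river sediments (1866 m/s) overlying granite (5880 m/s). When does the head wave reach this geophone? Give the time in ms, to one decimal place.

49.5 ms

θ_c = arcsin(V₁/V₂) = arcsin(1866/5880) = 18.50°, cos θ_c = 0.9483.
Intercept time tᵢ = 2h cos θ_c / V₁ = 2·40.0·0.9483/1866 = 0.04066 s.
t = x/V₂ + tᵢ = 52.0/5880 + 0.04066 = 0.04950 s.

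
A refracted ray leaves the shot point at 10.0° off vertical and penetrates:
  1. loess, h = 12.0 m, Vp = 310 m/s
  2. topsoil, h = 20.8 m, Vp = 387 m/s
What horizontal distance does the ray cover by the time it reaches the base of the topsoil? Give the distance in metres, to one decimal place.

p = sin θ₁/V₁ = sin 10.0°/310 = 5.6016e-04 s/m is conserved through the stack.
Layer 1: θ = 10.00°; offset = 12.0·tan 10.00° = 2.116 m.
Layer 2: sin θ = p·387 = 0.2168 → θ = 12.52°; offset = 20.8·tan 12.52° = 4.619 m.
Σ offsets = 6.735 m.

6.7 m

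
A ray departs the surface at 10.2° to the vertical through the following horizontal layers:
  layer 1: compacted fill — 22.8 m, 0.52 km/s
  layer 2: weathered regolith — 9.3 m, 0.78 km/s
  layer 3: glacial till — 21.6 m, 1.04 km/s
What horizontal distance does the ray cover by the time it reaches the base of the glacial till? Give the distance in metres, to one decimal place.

Apply Snell's law at each interface; in layer i the horizontal offset is hᵢ·tan θᵢ.
Layer 1: θ = 10.20°; offset = 22.8·tan 10.20° = 4.102 m.
Layer 2: sin θ = 0.78·sin 10.2°/0.52 = 0.2656, θ = 15.40°; offset = 9.3·tan 15.40° = 2.562 m.
Layer 3: sin θ = 1.04·sin 10.2°/0.52 = 0.3542, θ = 20.74°; offset = 21.6·tan 20.74° = 8.180 m.
Total horizontal offset = 14.845 m.

14.8 m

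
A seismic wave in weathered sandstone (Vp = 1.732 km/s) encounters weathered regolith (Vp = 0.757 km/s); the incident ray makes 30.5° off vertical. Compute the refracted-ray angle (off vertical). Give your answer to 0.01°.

12.82°

Snell's law: sin θ₂ = (V₂/V₁)·sin θ₁ = (0.757/1.732)·sin 30.5° = 0.2218.
θ₂ = arcsin 0.2218 = 12.82° from the normal.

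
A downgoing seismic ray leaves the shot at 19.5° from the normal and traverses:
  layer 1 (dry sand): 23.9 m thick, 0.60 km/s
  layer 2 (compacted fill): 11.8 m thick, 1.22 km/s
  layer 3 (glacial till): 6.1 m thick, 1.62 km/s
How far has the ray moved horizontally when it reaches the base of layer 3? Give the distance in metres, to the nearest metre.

32 m

Apply Snell's law at each interface; in layer i the horizontal offset is hᵢ·tan θᵢ.
Layer 1: θ = 19.50°; offset = 23.9·tan 19.50° = 8.463 m.
Layer 2: sin θ = 1.22·sin 19.5°/0.60 = 0.6787, θ = 42.75°; offset = 11.8·tan 42.75° = 10.906 m.
Layer 3: sin θ = 1.62·sin 19.5°/0.60 = 0.9013, θ = 64.33°; offset = 6.1·tan 64.33° = 12.690 m.
Total horizontal offset = 32.059 m.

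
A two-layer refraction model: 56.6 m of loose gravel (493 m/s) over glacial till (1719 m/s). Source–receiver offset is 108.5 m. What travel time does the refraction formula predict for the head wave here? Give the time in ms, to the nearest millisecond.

283 ms

θ_c = arcsin(V₁/V₂) = arcsin(493/1719) = 16.67°, cos θ_c = 0.9580.
Intercept time tᵢ = 2h cos θ_c / V₁ = 2·56.6·0.9580/493 = 0.21997 s.
t = x/V₂ + tᵢ = 108.5/1719 + 0.21997 = 0.28309 s.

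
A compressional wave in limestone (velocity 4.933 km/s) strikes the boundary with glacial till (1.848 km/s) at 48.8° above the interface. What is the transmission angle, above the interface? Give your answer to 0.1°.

75.7°

Angle from the normal: 90° − 48.8° = 41.2°.
sin θ₁/V₁ = sin θ₂/V₂ ⇒ sin θ₂ = 1.848·sin 41.2°/4.933 = 1.848·0.6587/4.933 = 0.2468.
θ₂ = sin⁻¹(0.2468) = 14.29° (from vertical).
From the interface: 90° − 14.29° = 75.71°.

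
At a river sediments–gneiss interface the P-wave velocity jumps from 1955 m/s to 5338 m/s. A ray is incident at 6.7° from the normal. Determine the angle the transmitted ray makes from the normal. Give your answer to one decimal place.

18.6°

Snell's law: sin θ₂ = (V₂/V₁)·sin θ₁ = (5338/1955)·sin 6.7° = 0.3186.
θ₂ = arcsin 0.3186 = 18.58° from the normal.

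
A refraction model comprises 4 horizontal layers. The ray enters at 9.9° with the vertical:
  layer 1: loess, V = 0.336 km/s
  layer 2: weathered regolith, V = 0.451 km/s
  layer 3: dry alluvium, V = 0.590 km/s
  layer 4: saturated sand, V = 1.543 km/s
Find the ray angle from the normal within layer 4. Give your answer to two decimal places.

Ray parameter p = sin 9.9° / 0.336 = 5.1169e-01 s/km.
sin θ_4 = p·V_4 = 5.1169e-01 × 1.543 = 0.7895.
θ_4 = arcsin 0.7895 = 52.14°.

52.14°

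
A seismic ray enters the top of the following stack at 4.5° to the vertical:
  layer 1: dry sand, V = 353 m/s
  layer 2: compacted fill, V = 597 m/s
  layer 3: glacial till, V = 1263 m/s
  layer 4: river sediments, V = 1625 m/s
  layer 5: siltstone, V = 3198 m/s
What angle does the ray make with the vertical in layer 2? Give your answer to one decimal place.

7.6°

Ray parameter p = sin 4.5° / 353 = 2.2226e-04 s/m.
sin θ_2 = p·V_2 = 2.2226e-04 × 597 = 0.1327.
θ_2 = 7.63° from the vertical.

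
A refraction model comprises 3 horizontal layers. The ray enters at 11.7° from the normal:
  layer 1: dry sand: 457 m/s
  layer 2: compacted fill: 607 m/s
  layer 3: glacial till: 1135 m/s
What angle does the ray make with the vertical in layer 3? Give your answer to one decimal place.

Ray parameter p = sin 11.7° / 457 = 4.4374e-04 s/m.
sin θ_3 = p·V_3 = 4.4374e-04 × 1135 = 0.5036.
θ_3 = 30.24° from the vertical.

30.2°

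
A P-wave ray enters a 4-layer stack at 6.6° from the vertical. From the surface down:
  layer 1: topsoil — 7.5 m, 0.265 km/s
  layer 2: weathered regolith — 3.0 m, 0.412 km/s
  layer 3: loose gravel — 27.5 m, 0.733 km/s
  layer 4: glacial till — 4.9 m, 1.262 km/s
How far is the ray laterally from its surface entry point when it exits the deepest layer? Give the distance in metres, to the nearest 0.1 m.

Apply Snell's law at each interface; in layer i the horizontal offset is hᵢ·tan θᵢ.
Layer 1: θ = 6.60°; offset = 7.5·tan 6.60° = 0.868 m.
Layer 2: sin θ = 0.412·sin 6.6°/0.265 = 0.1787, θ = 10.29°; offset = 3.0·tan 10.29° = 0.545 m.
Layer 3: sin θ = 0.733·sin 6.6°/0.265 = 0.3179, θ = 18.54°; offset = 27.5·tan 18.54° = 9.221 m.
Layer 4: sin θ = 1.262·sin 6.6°/0.265 = 0.5474, θ = 33.19°; offset = 4.9·tan 33.19° = 3.205 m.
Total horizontal offset = 13.839 m.

13.8 m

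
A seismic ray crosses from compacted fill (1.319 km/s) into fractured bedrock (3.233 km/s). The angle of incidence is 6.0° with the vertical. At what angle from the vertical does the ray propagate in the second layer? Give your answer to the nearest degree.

Snell's law: sin θ₂ = (V₂/V₁)·sin θ₁ = (3.233/1.319)·sin 6.0° = 0.2562.
θ₂ = arcsin 0.2562 = 14.85° from the normal.

15°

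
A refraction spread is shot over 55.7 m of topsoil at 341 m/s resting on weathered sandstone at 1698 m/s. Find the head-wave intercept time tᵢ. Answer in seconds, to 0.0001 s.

0.3200 s

θ_c = arcsin(V₁/V₂) = arcsin(341/1698) = 11.59°; cos θ_c = 0.9796.
tᵢ = 2h·cos θ_c / V₁ = 2·55.7·0.9796 / 341 = 0.32003 s.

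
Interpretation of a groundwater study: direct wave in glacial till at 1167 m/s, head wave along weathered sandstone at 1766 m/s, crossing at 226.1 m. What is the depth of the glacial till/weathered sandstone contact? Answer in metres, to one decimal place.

51.1 m

x_cross = 2h·√((V₂+V₁)/(V₂−V₁)) → h = x_cross / (2·√((V₂+V₁)/(V₂−V₁))).
√((V₂+V₁)/(V₂−V₁)) = √((1766+1167)/(1766−1167)) = 2.2128.
h = 226.1 / (2·2.2128) = 51.09 m.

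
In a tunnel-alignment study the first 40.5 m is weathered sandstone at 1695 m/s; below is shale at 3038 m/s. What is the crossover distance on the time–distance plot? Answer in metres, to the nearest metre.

x_cross = 2h·√((V₂+V₁)/(V₂−V₁)).
(V₂+V₁)/(V₂−V₁) = (3038+1695)/(3038−1695) = 3.5242; √ = 1.8773.
x_cross = 2·40.5·1.8773 = 152.06 m.

152 m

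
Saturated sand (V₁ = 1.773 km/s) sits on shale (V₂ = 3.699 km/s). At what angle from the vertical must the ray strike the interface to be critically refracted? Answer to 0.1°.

At critical incidence the refracted ray runs along the interface (θ₂ = 90°), so sin θ_c = V₁/V₂.
θ_c = arcsin(1.773/3.699) = arcsin 0.4793 = 28.64°.

28.6°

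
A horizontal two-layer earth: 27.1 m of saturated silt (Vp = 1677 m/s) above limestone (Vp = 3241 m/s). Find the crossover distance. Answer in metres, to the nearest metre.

96 m

θ_c = arcsin(1677/3241) = 31.16°, so cos θ_c = 0.8557 and tᵢ = 2h cos θ_c/V₁ = 0.0277 s.
At crossover x/V₁ = x/V₂ + tᵢ ⇒ x = tᵢ/(1/V₁ − 1/V₂) = 0.02766/(5.9630e-04 − 3.0855e-04) = 96.11 m.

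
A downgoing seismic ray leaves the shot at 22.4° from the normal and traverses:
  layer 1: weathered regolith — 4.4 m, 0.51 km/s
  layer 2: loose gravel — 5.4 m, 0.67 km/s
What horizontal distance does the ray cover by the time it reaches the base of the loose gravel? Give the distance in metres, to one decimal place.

Apply Snell's law at each interface; in layer i the horizontal offset is hᵢ·tan θᵢ.
Layer 1: θ = 22.40°; offset = 4.4·tan 22.40° = 1.814 m.
Layer 2: sin θ = 0.67·sin 22.4°/0.51 = 0.5006, θ = 30.04°; offset = 5.4·tan 30.04° = 3.123 m.
Σ offsets = 4.936 m.

4.9 m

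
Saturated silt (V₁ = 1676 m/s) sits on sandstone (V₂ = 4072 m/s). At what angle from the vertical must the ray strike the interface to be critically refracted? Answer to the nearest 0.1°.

24.3°

Critical incidence: sin θ_c = V₁/V₂ = 1676/4072 = 0.4116.
θ_c = arcsin 0.4116 = 24.30°.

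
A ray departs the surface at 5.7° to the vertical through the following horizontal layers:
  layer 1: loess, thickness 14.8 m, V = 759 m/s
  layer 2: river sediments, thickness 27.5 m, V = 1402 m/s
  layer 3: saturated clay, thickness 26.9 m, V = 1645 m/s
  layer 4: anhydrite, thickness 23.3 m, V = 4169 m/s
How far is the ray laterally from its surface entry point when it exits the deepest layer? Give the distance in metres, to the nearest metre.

28 m

Apply Snell's law at each interface; in layer i the horizontal offset is hᵢ·tan θᵢ.
Layer 1: θ = 5.70°; offset = 14.8·tan 5.70° = 1.477 m.
Layer 2: sin θ = 1402·sin 5.7°/759 = 0.1835, θ = 10.57°; offset = 27.5·tan 10.57° = 5.132 m.
Layer 3: sin θ = 1645·sin 5.7°/759 = 0.2153, θ = 12.43°; offset = 26.9·tan 12.43° = 5.929 m.
Layer 4: sin θ = 4169·sin 5.7°/759 = 0.5455, θ = 33.06°; offset = 23.3·tan 33.06° = 15.167 m.
Σ offsets = 27.706 m.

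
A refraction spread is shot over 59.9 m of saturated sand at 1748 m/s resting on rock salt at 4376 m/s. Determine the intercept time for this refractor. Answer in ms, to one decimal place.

tᵢ = 2h·√(V₂²−V₁²)/(V₁V₂).
√(V₂²−V₁²) = √(4376²−1748²) = 4011.7 m/s.
tᵢ = 2·59.9·4011.7/(1748·4376) = 0.06283 s.

62.8 ms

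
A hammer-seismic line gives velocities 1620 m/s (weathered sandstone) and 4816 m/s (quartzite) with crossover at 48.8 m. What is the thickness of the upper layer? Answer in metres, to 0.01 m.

17.19 m

x_cross = 2h·√((V₂+V₁)/(V₂−V₁)) → h = x_cross / (2·√((V₂+V₁)/(V₂−V₁))).
√((V₂+V₁)/(V₂−V₁)) = √((4816+1620)/(4816−1620)) = 1.4191.
h = 48.8 / (2·1.4191) = 17.19 m.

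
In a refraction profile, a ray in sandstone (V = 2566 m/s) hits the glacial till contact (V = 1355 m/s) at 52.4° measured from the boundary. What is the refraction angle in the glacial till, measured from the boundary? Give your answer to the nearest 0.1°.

Angle from the normal: 90° − 52.4° = 37.6°.
Snell's law: sin θ₂ = (V₂/V₁)·sin θ₁ = (1355/2566)·sin 37.6° = 0.3222.
θ₂ = arcsin 0.3222 = 18.80° from the normal.
From the interface: 90° − 18.80° = 71.20°.

71.2°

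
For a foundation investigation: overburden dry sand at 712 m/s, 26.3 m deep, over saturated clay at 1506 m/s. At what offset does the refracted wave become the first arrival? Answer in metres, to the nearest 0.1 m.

87.9 m

x_cross = 2h·√((V₂+V₁)/(V₂−V₁)).
(V₂+V₁)/(V₂−V₁) = (1506+712)/(1506−712) = 2.7935; √ = 1.6714.
x_cross = 2·26.3·1.6714 = 87.91 m.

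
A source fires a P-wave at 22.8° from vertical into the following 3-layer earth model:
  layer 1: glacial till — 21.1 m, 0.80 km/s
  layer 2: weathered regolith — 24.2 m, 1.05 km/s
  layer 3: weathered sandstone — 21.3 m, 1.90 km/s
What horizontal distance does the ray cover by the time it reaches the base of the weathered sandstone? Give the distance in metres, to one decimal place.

73.3 m

Ray parameter p = sin 22.8° / 0.80 km/s = 4.8439e-01 s/km.
Layer 1: θ = 22.80°; offset = 21.1·tan 22.80° = 8.870 m.
Layer 2: sin θ = p·1.05 = 0.5086 → θ = 30.57°; offset = 24.2·tan 30.57° = 14.296 m.
Layer 3: sin θ = p·1.90 = 0.9203 → θ = 66.98°; offset = 21.3·tan 66.98° = 50.124 m.
Σ offsets = 73.290 m.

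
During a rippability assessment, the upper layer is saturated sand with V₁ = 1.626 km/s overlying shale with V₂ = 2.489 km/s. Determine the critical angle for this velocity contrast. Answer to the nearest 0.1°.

At critical incidence the refracted ray runs along the interface (θ₂ = 90°), so sin θ_c = V₁/V₂.
θ_c = arcsin(1.626/2.489) = arcsin 0.6533 = 40.79°.

40.8°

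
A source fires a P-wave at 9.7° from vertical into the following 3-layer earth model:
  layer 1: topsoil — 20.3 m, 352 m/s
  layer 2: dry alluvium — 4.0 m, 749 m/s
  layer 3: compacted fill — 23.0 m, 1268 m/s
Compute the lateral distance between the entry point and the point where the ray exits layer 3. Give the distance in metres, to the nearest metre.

23 m

p = sin θ₁/V₁ = sin 9.7°/352 = 4.7866e-04 s/m is conserved through the stack.
Layer 1: θ = 9.70°; offset = 20.3·tan 9.70° = 3.470 m.
Layer 2: sin θ = p·749 = 0.3585 → θ = 21.01°; offset = 4.0·tan 21.01° = 1.536 m.
Layer 3: sin θ = p·1268 = 0.6069 → θ = 37.37°; offset = 23.0·tan 37.37° = 17.565 m.
Σ offsets = 22.571 m.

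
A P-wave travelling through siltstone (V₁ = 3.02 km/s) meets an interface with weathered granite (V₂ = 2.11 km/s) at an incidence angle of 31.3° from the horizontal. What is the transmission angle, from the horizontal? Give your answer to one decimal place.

53.3°

Angle from the normal: 90° − 31.3° = 58.7°.
sin θ₁/V₁ = sin θ₂/V₂ ⇒ sin θ₂ = 2.11·sin 58.7°/3.02 = 2.11·0.8545/3.02 = 0.5970.
θ₂ = sin⁻¹(0.5970) = 36.65° (from vertical).
From the interface: 90° − 36.65° = 53.35°.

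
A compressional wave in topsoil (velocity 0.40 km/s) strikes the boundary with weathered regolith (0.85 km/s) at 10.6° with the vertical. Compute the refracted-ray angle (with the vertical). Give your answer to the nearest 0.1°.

Snell's law: sin θ₂ = (V₂/V₁)·sin θ₁ = (0.85/0.40)·sin 10.6° = 0.3909.
θ₂ = arcsin 0.3909 = 23.01° from the normal.

23.0°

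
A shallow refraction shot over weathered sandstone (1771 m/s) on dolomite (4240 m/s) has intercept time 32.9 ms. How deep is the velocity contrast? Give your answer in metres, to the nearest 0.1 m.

32.1 m

θ_c = arcsin(1771/4240) = 24.69°; cos θ_c = 0.9086.
tᵢ = 2h cos θ_c/V₁ ⇒ h = tᵢ·V₁/(2 cos θ_c) = 0.0329·1771/(2·0.9086) = 32.06 m.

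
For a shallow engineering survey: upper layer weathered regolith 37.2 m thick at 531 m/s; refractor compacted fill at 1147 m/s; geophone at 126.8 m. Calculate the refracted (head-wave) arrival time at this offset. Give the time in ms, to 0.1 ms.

234.7 ms

t = x/V₂ + 2h·√(V₂²−V₁²)/(V₁V₂).
√(V₂²−V₁²) = √(1147²−531²) = 1016.7 m/s; delay term = 2·37.2·1016.7/(531·1147) = 0.12419 s.
t = 126.8/1147 + 0.12419 = 0.23474 s.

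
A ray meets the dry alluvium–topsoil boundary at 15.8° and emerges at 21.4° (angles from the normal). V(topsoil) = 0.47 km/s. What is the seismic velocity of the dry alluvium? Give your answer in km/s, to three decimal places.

Snell's law: sin 15.8°/V₁ = sin 21.4°/V₂.
V₁ = V₂·sin 15.8°/sin 21.4° = 0.47 × 0.7462 = 0.351 km/s.

0.351 km/s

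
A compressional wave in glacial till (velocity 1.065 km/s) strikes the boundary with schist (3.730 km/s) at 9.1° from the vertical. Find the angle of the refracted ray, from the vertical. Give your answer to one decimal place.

33.6°

sin θ₁/V₁ = sin θ₂/V₂ ⇒ sin θ₂ = 3.730·sin 9.1°/1.065 = 3.730·0.1582/1.065 = 0.5539.
θ₂ = arcsin 0.5539 = 33.64° from the normal.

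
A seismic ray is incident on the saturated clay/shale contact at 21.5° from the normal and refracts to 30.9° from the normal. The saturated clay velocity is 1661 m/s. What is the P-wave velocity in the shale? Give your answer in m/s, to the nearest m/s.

2327 m/s

Snell's law: sin 21.5°/V₁ = sin 30.9°/V₂.
V₂ = V₁·sin 30.9°/sin 21.5° = 1661 × 1.4012 = 2327.39 m/s.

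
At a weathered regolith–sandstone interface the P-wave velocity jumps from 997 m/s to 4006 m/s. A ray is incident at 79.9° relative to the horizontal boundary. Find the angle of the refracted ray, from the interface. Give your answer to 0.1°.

Convert to the normal: θ₁ = 90° − 79.9° = 10.1°.
sin θ₁/V₁ = sin θ₂/V₂ ⇒ sin θ₂ = 4006·sin 10.1°/997 = 4006·0.1754/997 = 0.7046.
θ₂ = arcsin 0.7046 = 44.80° from the normal.
From the interface: 90° − 44.80° = 45.20°.

45.2°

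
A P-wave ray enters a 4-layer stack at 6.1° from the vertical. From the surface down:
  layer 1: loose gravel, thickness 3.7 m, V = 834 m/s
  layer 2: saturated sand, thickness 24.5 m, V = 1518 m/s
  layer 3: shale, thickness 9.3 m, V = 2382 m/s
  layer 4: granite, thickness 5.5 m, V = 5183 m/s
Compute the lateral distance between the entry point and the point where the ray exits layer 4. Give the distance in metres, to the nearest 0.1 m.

p = sin θ₁/V₁ = sin 6.1°/834 = 1.2741e-04 s/m is conserved through the stack.
Layer 1: θ = 6.10°; offset = 3.7·tan 6.10° = 0.395 m.
Layer 2: sin θ = p·1518 = 0.1934 → θ = 11.15°; offset = 24.5·tan 11.15° = 4.830 m.
Layer 3: sin θ = p·2382 = 0.3035 → θ = 17.67°; offset = 9.3·tan 17.67° = 2.962 m.
Layer 4: sin θ = p·5183 = 0.6604 → θ = 41.33°; offset = 5.5·tan 41.33° = 4.837 m.
Total horizontal offset = 13.025 m.

13.0 m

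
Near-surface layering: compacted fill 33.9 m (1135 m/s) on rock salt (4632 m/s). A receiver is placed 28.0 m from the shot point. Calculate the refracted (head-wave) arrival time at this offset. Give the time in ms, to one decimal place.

t = x/V₂ + 2h·√(V₂²−V₁²)/(V₁V₂).
√(V₂²−V₁²) = √(4632²−1135²) = 4490.8 m/s; delay term = 2·33.9·4490.8/(1135·4632) = 0.05791 s.
t = 28.0/4632 + 0.05791 = 0.06396 s.

64.0 ms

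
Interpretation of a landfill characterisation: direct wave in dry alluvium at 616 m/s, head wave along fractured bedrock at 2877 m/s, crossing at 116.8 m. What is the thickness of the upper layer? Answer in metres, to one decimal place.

47.0 m

x_cross = 2h·√((V₂+V₁)/(V₂−V₁)) → h = x_cross / (2·√((V₂+V₁)/(V₂−V₁))).
√((V₂+V₁)/(V₂−V₁)) = √((2877+616)/(2877−616)) = 1.2429.
h = 116.8 / (2·1.2429) = 46.99 m.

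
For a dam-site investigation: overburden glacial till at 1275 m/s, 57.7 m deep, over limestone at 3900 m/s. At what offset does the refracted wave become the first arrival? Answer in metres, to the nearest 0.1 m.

θ_c = arcsin(1275/3900) = 19.08°, so cos θ_c = 0.9451 and tᵢ = 2h cos θ_c/V₁ = 0.0855 s.
At crossover x/V₁ = x/V₂ + tᵢ ⇒ x = tᵢ/(1/V₁ − 1/V₂) = 0.08554/(7.8431e-04 − 2.5641e-04) = 162.03 m.

162.0 m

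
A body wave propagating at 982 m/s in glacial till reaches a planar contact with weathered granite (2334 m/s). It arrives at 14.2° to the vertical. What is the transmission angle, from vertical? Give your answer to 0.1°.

35.7°

sin θ₁/V₁ = sin θ₂/V₂ ⇒ sin θ₂ = 2334·sin 14.2°/982 = 2334·0.2453/982 = 0.5830.
θ₂ = arcsin 0.5830 = 35.66° from the normal.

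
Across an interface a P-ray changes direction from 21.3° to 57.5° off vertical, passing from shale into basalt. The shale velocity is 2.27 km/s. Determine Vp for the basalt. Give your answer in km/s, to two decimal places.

Snell's law: sin 21.3°/V₁ = sin 57.5°/V₂.
V₂ = V₁·sin 57.5°/sin 21.3° = 2.27 × 2.3218 = 5.27 km/s.

5.27 km/s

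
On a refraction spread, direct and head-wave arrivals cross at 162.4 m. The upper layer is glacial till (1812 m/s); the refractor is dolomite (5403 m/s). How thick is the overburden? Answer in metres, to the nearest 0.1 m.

x_cross = 2h·√((V₂+V₁)/(V₂−V₁)) → h = x_cross / (2·√((V₂+V₁)/(V₂−V₁))).
√((V₂+V₁)/(V₂−V₁)) = √((5403+1812)/(5403−1812)) = 1.4175.
h = 162.4 / (2·1.4175) = 57.29 m.

57.3 m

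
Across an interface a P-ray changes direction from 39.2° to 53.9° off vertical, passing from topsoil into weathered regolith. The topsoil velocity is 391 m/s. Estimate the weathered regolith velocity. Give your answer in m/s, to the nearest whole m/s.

500 m/s

Snell's law: sin 39.2°/V₁ = sin 53.9°/V₂.
V₂ = V₁·sin 53.9°/sin 39.2° = 391 × 1.2784 = 499.86 m/s.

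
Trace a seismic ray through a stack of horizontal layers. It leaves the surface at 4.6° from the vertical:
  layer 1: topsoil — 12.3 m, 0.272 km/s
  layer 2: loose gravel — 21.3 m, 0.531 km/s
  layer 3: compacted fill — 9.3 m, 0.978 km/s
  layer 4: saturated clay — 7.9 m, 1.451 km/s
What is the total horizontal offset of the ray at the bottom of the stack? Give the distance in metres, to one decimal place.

Apply Snell's law at each interface; in layer i the horizontal offset is hᵢ·tan θᵢ.
Layer 1: θ = 4.60°; offset = 12.3·tan 4.60° = 0.990 m.
Layer 2: sin θ = 0.531·sin 4.6°/0.272 = 0.1566, θ = 9.01°; offset = 21.3·tan 9.01° = 3.376 m.
Layer 3: sin θ = 0.978·sin 4.6°/0.272 = 0.2884, θ = 16.76°; offset = 9.3·tan 16.76° = 2.801 m.
Layer 4: sin θ = 1.451·sin 4.6°/0.272 = 0.4278, θ = 25.33°; offset = 7.9·tan 25.33° = 3.739 m.
Total horizontal offset = 10.906 m.

10.9 m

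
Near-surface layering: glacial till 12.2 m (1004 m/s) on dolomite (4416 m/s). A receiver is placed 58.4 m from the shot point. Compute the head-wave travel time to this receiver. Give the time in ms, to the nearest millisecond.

t = x/V₂ + 2h·√(V₂²−V₁²)/(V₁V₂).
√(V₂²−V₁²) = √(4416²−1004²) = 4300.4 m/s; delay term = 2·12.2·4300.4/(1004·4416) = 0.02367 s.
t = 58.4/4416 + 0.02367 = 0.03689 s.

37 ms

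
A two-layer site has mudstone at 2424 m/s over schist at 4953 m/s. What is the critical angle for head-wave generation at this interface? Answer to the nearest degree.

At critical incidence the refracted ray runs along the interface (θ₂ = 90°), so sin θ_c = V₁/V₂.
θ_c = arcsin(2424/4953) = arcsin 0.4894 = 29.30°.

29°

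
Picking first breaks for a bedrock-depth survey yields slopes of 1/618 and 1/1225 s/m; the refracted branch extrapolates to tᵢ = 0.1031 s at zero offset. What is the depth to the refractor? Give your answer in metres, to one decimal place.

36.9 m

h = tᵢ·V₁·V₂ / (2·√(V₂²−V₁²)).
√(V₂²−V₁²) = √(1225² − 618²) = 1057.7 m/s.
h = 0.1031 s × 618 × 1225 / (2 × 1057.7) = 36.90 m.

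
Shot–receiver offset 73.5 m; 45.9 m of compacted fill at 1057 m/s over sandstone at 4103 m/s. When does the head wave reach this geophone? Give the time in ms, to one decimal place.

θ_c = arcsin(V₁/V₂) = arcsin(1057/4103) = 14.93°, cos θ_c = 0.9662.
Intercept time tᵢ = 2h cos θ_c / V₁ = 2·45.9·0.9662/1057 = 0.08392 s.
t = x/V₂ + tᵢ = 73.5/4103 + 0.08392 = 0.10183 s.

101.8 ms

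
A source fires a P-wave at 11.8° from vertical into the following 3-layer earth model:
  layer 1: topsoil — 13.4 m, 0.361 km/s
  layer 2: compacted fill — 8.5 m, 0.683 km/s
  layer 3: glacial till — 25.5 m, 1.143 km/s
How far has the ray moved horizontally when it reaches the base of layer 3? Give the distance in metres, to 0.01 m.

28.03 m

Apply Snell's law at each interface; in layer i the horizontal offset is hᵢ·tan θᵢ.
Layer 1: θ = 11.80°; offset = 13.4·tan 11.80° = 2.7994 m.
Layer 2: sin θ = 0.683·sin 11.8°/0.361 = 0.3869, θ = 22.76°; offset = 8.5·tan 22.76° = 3.5664 m.
Layer 3: sin θ = 1.143·sin 11.8°/0.361 = 0.6475, θ = 40.35°; offset = 25.5·tan 40.35° = 21.6651 m.
Summing the layer offsets gives 28.0309 m.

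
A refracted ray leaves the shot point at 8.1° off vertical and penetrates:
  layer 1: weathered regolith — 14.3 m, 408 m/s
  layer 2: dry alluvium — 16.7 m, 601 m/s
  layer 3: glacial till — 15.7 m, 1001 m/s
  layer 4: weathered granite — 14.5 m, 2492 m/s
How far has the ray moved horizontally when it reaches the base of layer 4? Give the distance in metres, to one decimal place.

Ray parameter p = sin 8.1° / 408 m/s = 3.4535e-04 s/m.
Layer 1: θ = 8.10°; offset = 14.3·tan 8.10° = 2.035 m.
Layer 2: sin θ = p·601 = 0.2076 → θ = 11.98°; offset = 16.7·tan 11.98° = 3.543 m.
Layer 3: sin θ = p·1001 = 0.3457 → θ = 20.22°; offset = 15.7·tan 20.22° = 5.784 m.
Layer 4: sin θ = p·2492 = 0.8606 → θ = 59.38°; offset = 14.5·tan 59.38° = 24.503 m.
Σ offsets = 35.865 m.

35.9 m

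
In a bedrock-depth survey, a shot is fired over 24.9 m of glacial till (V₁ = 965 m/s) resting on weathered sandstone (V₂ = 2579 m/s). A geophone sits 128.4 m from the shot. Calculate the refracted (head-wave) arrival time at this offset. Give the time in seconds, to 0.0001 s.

0.0976 s

θ_c = arcsin(V₁/V₂) = arcsin(965/2579) = 21.97°, cos θ_c = 0.9274.
Intercept time tᵢ = 2h cos θ_c / V₁ = 2·24.9·0.9274/965 = 0.04786 s.
t = x/V₂ + tᵢ = 128.4/2579 + 0.04786 = 0.09764 s.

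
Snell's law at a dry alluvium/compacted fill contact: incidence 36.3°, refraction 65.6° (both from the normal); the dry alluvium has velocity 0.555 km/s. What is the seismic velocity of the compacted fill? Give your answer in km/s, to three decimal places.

Snell's law: sin 36.3°/V₁ = sin 65.6°/V₂.
V₂ = V₁·sin 65.6°/sin 36.3° = 0.555 × 1.5383 = 0.854 km/s.

0.854 km/s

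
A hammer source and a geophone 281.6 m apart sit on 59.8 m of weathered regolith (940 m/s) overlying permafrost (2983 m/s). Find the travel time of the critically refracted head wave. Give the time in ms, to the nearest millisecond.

θ_c = arcsin(V₁/V₂) = arcsin(940/2983) = 18.37°, cos θ_c = 0.9491.
Intercept time tᵢ = 2h cos θ_c / V₁ = 2·59.8·0.9491/940 = 0.12075 s.
t = x/V₂ + tᵢ = 281.6/2983 + 0.12075 = 0.21515 s.

215 ms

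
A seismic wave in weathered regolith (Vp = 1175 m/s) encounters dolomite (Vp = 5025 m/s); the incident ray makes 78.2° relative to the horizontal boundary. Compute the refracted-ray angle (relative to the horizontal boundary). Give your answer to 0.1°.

Convert to the normal: θ₁ = 90° − 78.2° = 11.8°.
sin θ₁/V₁ = sin θ₂/V₂ ⇒ sin θ₂ = 5025·sin 11.8°/1175 = 5025·0.2045/1175 = 0.8745.
θ₂ = arcsin 0.8745 = 60.99° from the normal.
From the interface: 90° − 60.99° = 29.01°.

29.0°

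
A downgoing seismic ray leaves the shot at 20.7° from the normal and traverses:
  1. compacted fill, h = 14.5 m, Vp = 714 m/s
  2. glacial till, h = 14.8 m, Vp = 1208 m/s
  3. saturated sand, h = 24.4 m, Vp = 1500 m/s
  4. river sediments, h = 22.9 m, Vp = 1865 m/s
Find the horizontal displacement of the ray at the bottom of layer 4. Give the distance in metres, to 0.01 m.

98.62 m

Ray parameter p = sin 20.7° / 714 m/s = 4.9506e-04 s/m.
Layer 1: θ = 20.70°; offset = 14.5·tan 20.70° = 5.4791 m.
Layer 2: sin θ = p·1208 = 0.5980 → θ = 36.73°; offset = 14.8·tan 36.73° = 11.0434 m.
Layer 3: sin θ = p·1500 = 0.7426 → θ = 47.95°; offset = 24.4·tan 47.95° = 27.0542 m.
Layer 4: sin θ = p·1865 = 0.9233 → θ = 67.41°; offset = 22.9·tan 67.41° = 55.0468 m.
Total horizontal offset = 98.6234 m.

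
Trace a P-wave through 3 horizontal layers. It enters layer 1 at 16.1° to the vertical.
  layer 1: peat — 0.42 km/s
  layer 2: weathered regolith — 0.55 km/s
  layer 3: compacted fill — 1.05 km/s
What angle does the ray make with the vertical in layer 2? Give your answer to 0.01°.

21.29°

Ray parameter p = sin 16.1° / 0.42 = 6.6027e-01 s/km.
sin θ_2 = p·V_2 = 6.6027e-01 × 0.55 = 0.3632.
θ_2 = arcsin 0.3632 = 21.29°.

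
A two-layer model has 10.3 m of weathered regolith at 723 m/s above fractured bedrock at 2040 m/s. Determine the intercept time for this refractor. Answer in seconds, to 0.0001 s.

θ_c = arcsin(V₁/V₂) = arcsin(723/2040) = 20.76°; cos θ_c = 0.9351.
tᵢ = 2h·cos θ_c / V₁ = 2·10.3·0.9351 / 723 = 0.02664 s.

0.0266 s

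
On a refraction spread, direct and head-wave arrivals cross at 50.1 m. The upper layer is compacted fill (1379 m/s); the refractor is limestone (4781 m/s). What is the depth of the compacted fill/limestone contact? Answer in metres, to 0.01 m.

18.62 m

x_cross = 2h·√((V₂+V₁)/(V₂−V₁)) → h = x_cross / (2·√((V₂+V₁)/(V₂−V₁))).
√((V₂+V₁)/(V₂−V₁)) = √((4781+1379)/(4781−1379)) = 1.3456.
h = 50.1 / (2·1.3456) = 18.62 m.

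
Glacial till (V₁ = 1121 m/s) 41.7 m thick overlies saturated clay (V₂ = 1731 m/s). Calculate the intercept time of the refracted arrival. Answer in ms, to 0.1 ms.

56.7 ms

tᵢ = 2h·√(V₂²−V₁²)/(V₁V₂).
√(V₂²−V₁²) = √(1731²−1121²) = 1319.0 m/s.
tᵢ = 2·41.7·1319.0/(1121·1731) = 0.05669 s.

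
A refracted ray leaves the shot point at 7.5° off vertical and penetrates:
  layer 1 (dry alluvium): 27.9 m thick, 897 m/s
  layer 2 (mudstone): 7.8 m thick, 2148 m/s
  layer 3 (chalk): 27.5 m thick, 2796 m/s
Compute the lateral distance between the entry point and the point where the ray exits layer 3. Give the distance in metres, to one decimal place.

18.5 m

p = sin θ₁/V₁ = sin 7.5°/897 = 1.4551e-04 s/m is conserved through the stack.
Layer 1: θ = 7.50°; offset = 27.9·tan 7.50° = 3.673 m.
Layer 2: sin θ = p·2148 = 0.3126 → θ = 18.21°; offset = 7.8·tan 18.21° = 2.567 m.
Layer 3: sin θ = p·2796 = 0.4069 → θ = 24.01°; offset = 27.5·tan 24.01° = 12.248 m.
Total horizontal offset = 18.488 m.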